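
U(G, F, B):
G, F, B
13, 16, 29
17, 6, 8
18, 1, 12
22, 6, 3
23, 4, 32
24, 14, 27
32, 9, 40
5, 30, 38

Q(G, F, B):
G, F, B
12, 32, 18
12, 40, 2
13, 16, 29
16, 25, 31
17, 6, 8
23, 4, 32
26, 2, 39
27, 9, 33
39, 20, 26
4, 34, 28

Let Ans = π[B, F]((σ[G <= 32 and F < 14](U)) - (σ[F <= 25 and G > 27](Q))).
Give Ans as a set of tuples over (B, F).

{(12, 1), (3, 6), (32, 4), (40, 9), (8, 6)}

Selection G <= 32 and F < 14: {(17, 6, 8), (18, 1, 12), (22, 6, 3), (23, 4, 32), (32, 9, 40)}
Selection F <= 25 and G > 27: {(39, 20, 26)}
Taking the difference: {(17, 6, 8), (18, 1, 12), (22, 6, 3), (23, 4, 32), (32, 9, 40)}
π_{B, F} gives {(12, 1), (3, 6), (32, 4), (40, 9), (8, 6)}.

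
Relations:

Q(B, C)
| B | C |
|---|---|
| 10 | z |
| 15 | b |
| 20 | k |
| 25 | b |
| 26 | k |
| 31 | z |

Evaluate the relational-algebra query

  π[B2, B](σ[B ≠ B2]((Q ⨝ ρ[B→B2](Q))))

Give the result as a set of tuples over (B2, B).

ρ[B→B2]: schema becomes (B2, C); tuples unchanged.
Natural join on C: {(10, z, 10), (10, z, 31), (15, b, 15), (15, b, 25), (20, k, 20), (20, k, 26), (25, b, 15), (25, b, 25), (26, k, 20), (26, k, 26), (31, z, 10), (31, z, 31)}
Filtering on B ≠ B2 leaves {(10, z, 31), (15, b, 25), (20, k, 26), (25, b, 15), (26, k, 20), (31, z, 10)}.
Projecting to B2, B: {(10, 31), (15, 25), (20, 26), (25, 15), (26, 20), (31, 10)}

{(10, 31), (15, 25), (20, 26), (25, 15), (26, 20), (31, 10)}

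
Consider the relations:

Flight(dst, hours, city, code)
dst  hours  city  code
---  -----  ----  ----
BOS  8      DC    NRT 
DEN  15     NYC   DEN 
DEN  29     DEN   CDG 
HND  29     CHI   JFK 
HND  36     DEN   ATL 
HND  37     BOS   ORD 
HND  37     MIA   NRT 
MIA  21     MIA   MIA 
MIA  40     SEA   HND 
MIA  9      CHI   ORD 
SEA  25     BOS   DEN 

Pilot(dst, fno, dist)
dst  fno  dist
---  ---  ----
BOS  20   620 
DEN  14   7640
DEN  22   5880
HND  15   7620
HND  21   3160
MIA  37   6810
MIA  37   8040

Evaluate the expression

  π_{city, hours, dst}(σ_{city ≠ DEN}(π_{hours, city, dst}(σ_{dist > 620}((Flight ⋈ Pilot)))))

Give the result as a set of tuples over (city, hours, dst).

Flight ⋈ Pilot (natural join on dst): {(BOS, 8, DC, NRT, 20, 620), (DEN, 15, NYC, DEN, 14, 7640), (DEN, 15, NYC, DEN, 22, 5880), (DEN, 29, DEN, CDG, 14, 7640), (DEN, 29, DEN, CDG, 22, 5880), (HND, 29, CHI, JFK, 15, 7620), (HND, 29, CHI, JFK, 21, 3160), (HND, 36, DEN, ATL, 15, 7620), (HND, 36, DEN, ATL, 21, 3160), (HND, 37, BOS, ORD, 15, 7620), (HND, 37, BOS, ORD, 21, 3160), (HND, 37, MIA, NRT, 15, 7620), (HND, 37, MIA, NRT, 21, 3160), (MIA, 21, MIA, MIA, 37, 6810), (MIA, 21, MIA, MIA, 37, 8040), (MIA, 40, SEA, HND, 37, 6810), (MIA, 40, SEA, HND, 37, 8040), (MIA, 9, CHI, ORD, 37, 6810), (MIA, 9, CHI, ORD, 37, 8040)}
Selection dist > 620: {(DEN, 15, NYC, DEN, 14, 7640), (DEN, 15, NYC, DEN, 22, 5880), (DEN, 29, DEN, CDG, 14, 7640), (DEN, 29, DEN, CDG, 22, 5880), (HND, 29, CHI, JFK, 15, 7620), (HND, 29, CHI, JFK, 21, 3160), (HND, 36, DEN, ATL, 15, 7620), (HND, 36, DEN, ATL, 21, 3160), (HND, 37, BOS, ORD, 15, 7620), (HND, 37, BOS, ORD, 21, 3160), (HND, 37, MIA, NRT, 15, 7620), (HND, 37, MIA, NRT, 21, 3160), (MIA, 21, MIA, MIA, 37, 6810), (MIA, 21, MIA, MIA, 37, 8040), (MIA, 40, SEA, HND, 37, 6810), (MIA, 40, SEA, HND, 37, 8040), (MIA, 9, CHI, ORD, 37, 6810), (MIA, 9, CHI, ORD, 37, 8040)}
Projecting to hours, city, dst (9 duplicate(s) eliminated): {(15, NYC, DEN), (21, MIA, MIA), (29, CHI, HND), (29, DEN, DEN), (36, DEN, HND), (37, BOS, HND), (37, MIA, HND), (40, SEA, MIA), (9, CHI, MIA)}
Selection city ≠ DEN: {(15, NYC, DEN), (21, MIA, MIA), (29, CHI, HND), (37, BOS, HND), (37, MIA, HND), (40, SEA, MIA), (9, CHI, MIA)}
Projecting to city, hours, dst: {(BOS, 37, HND), (CHI, 29, HND), (CHI, 9, MIA), (MIA, 21, MIA), (MIA, 37, HND), (NYC, 15, DEN), (SEA, 40, MIA)}

{(BOS, 37, HND), (CHI, 29, HND), (CHI, 9, MIA), (MIA, 21, MIA), (MIA, 37, HND), (NYC, 15, DEN), (SEA, 40, MIA)}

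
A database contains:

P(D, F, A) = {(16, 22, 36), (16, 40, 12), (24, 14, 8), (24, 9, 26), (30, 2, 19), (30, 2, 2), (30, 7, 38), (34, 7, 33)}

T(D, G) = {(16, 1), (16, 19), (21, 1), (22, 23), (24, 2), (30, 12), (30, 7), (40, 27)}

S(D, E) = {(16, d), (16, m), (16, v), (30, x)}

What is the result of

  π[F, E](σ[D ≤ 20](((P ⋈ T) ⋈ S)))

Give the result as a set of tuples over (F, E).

{(22, d), (22, m), (22, v), (40, d), (40, m), (40, v)}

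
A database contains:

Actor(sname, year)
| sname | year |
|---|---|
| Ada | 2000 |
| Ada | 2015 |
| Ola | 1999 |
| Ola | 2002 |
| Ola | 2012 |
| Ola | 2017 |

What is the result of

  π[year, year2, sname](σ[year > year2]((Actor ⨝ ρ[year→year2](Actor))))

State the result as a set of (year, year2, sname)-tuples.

ρ[year→year2]: schema becomes (sname, year2); tuples unchanged.
Joining Actor and ρ[year→year2](Actor) on sname yields {(Ada, 2000, 2000), (Ada, 2000, 2015), (Ada, 2015, 2000), (Ada, 2015, 2015), (Ola, 1999, 1999), (Ola, 1999, 2002), (Ola, 1999, 2012), (Ola, 1999, 2017), (Ola, 2002, 1999), (Ola, 2002, 2002), (Ola, 2002, 2012), (Ola, 2002, 2017), (Ola, 2012, 1999), (Ola, 2012, 2002), (Ola, 2012, 2012), (Ola, 2012, 2017), (Ola, 2017, 1999), (Ola, 2017, 2002), (Ola, 2017, 2012), (Ola, 2017, 2017)}.
Filtering on year > year2 leaves {(Ada, 2015, 2000), (Ola, 2002, 1999), (Ola, 2012, 1999), (Ola, 2012, 2002), (Ola, 2017, 1999), (Ola, 2017, 2002), (Ola, 2017, 2012)}.
Keep only column(s) year, year2, sname: {(2002, 1999, Ola), (2012, 1999, Ola), (2012, 2002, Ola), (2015, 2000, Ada), (2017, 1999, Ola), (2017, 2002, Ola), (2017, 2012, Ola)}

{(2002, 1999, Ola), (2012, 1999, Ola), (2012, 2002, Ola), (2015, 2000, Ada), (2017, 1999, Ola), (2017, 2002, Ola), (2017, 2012, Ola)}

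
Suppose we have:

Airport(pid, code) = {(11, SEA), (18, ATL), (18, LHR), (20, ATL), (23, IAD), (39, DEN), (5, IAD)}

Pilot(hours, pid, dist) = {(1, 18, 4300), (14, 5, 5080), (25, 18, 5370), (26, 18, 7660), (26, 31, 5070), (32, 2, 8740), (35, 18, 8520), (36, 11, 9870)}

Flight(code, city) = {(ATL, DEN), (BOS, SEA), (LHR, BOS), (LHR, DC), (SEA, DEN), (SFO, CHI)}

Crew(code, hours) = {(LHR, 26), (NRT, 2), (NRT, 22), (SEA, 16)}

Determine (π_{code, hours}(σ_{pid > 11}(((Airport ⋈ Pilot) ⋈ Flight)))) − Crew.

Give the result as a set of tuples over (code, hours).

{(ATL, 1), (ATL, 25), (ATL, 26), (ATL, 35), (LHR, 1), (LHR, 25), (LHR, 35)}

Joining Airport and Pilot on pid yields {(11, SEA, 36, 9870), (18, ATL, 1, 4300), (18, ATL, 25, 5370), (18, ATL, 26, 7660), (18, ATL, 35, 8520), (18, LHR, 1, 4300), (18, LHR, 25, 5370), (18, LHR, 26, 7660), (18, LHR, 35, 8520), (5, IAD, 14, 5080)}.
Joining (Airport ⋈ Pilot) and Flight on code yields {(11, SEA, 36, 9870, DEN), (18, ATL, 1, 4300, DEN), (18, ATL, 25, 5370, DEN), (18, ATL, 26, 7660, DEN), (18, ATL, 35, 8520, DEN), (18, LHR, 1, 4300, BOS), (18, LHR, 1, 4300, DC), (18, LHR, 25, 5370, BOS), (18, LHR, 25, 5370, DC), (18, LHR, 26, 7660, BOS), (18, LHR, 26, 7660, DC), (18, LHR, 35, 8520, BOS), (18, LHR, 35, 8520, DC)}.
Filtering on pid > 11 leaves {(18, ATL, 1, 4300, DEN), (18, ATL, 25, 5370, DEN), (18, ATL, 26, 7660, DEN), (18, ATL, 35, 8520, DEN), (18, LHR, 1, 4300, BOS), (18, LHR, 1, 4300, DC), (18, LHR, 25, 5370, BOS), (18, LHR, 25, 5370, DC), (18, LHR, 26, 7660, BOS), (18, LHR, 26, 7660, DC), (18, LHR, 35, 8520, BOS), (18, LHR, 35, 8520, DC)}.
π[code, hours]: project onto (code, hours) (4 duplicate(s) eliminated) → {(ATL, 1), (ATL, 25), (ATL, 26), (ATL, 35), (LHR, 1), (LHR, 25), (LHR, 26), (LHR, 35)}
Set difference of the two operands is {(ATL, 1), (ATL, 25), (ATL, 26), (ATL, 35), (LHR, 1), (LHR, 25), (LHR, 35)}.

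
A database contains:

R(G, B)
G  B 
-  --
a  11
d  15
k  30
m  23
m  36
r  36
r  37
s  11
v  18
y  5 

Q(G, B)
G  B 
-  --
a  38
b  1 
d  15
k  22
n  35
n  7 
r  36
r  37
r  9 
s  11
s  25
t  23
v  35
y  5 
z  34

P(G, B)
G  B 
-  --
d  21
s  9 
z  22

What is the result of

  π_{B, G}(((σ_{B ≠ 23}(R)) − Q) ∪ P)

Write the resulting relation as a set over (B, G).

{(11, a), (18, v), (21, d), (22, z), (30, k), (36, m), (9, s)}

Apply σ_{B ≠ 23}; surviving tuples: {(a, 11), (d, 15), (k, 30), (m, 36), (r, 36), (r, 37), (s, 11), (v, 18), (y, 5)}
Difference: {(a, 11), (d, 15), (k, 30), (m, 36), (r, 36), (r, 37), (s, 11), (v, 18), (y, 5)} with {(a, 38), (b, 1), (d, 15), (k, 22), (n, 35), (n, 7), (r, 36), (r, 37), (r, 9), (s, 11), (s, 25), (t, 23), (v, 35), (y, 5), (z, 34)} → {(a, 11), (k, 30), (m, 36), (v, 18)}
Union: {(a, 11), (k, 30), (m, 36), (v, 18)} with {(d, 21), (s, 9), (z, 22)} → {(a, 11), (d, 21), (k, 30), (m, 36), (s, 9), (v, 18), (z, 22)}
Keep only column(s) B, G: {(11, a), (18, v), (21, d), (22, z), (30, k), (36, m), (9, s)}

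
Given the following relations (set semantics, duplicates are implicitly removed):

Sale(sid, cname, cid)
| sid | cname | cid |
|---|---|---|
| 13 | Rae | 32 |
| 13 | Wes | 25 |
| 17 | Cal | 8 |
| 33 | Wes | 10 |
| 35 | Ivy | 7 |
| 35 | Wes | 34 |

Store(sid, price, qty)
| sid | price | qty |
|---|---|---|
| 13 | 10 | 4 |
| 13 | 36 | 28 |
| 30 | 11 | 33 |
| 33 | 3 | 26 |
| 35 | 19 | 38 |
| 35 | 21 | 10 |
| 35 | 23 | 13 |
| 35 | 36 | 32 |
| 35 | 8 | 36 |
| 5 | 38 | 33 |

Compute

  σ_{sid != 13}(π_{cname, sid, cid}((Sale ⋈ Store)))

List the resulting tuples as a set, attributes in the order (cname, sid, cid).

{(Ivy, 35, 7), (Wes, 33, 10), (Wes, 35, 34)}

Joining Sale and Store on sid yields {(13, Rae, 32, 10, 4), (13, Rae, 32, 36, 28), (13, Wes, 25, 10, 4), (13, Wes, 25, 36, 28), (33, Wes, 10, 3, 26), (35, Ivy, 7, 19, 38), (35, Ivy, 7, 21, 10), (35, Ivy, 7, 23, 13), (35, Ivy, 7, 36, 32), (35, Ivy, 7, 8, 36), (35, Wes, 34, 19, 38), (35, Wes, 34, 21, 10), (35, Wes, 34, 23, 13), (35, Wes, 34, 36, 32), (35, Wes, 34, 8, 36)}.
Keep only column(s) cname, sid, cid (10 duplicate(s) eliminated): {(Ivy, 35, 7), (Rae, 13, 32), (Wes, 13, 25), (Wes, 33, 10), (Wes, 35, 34)}
Selection sid != 13: {(Ivy, 35, 7), (Wes, 33, 10), (Wes, 35, 34)}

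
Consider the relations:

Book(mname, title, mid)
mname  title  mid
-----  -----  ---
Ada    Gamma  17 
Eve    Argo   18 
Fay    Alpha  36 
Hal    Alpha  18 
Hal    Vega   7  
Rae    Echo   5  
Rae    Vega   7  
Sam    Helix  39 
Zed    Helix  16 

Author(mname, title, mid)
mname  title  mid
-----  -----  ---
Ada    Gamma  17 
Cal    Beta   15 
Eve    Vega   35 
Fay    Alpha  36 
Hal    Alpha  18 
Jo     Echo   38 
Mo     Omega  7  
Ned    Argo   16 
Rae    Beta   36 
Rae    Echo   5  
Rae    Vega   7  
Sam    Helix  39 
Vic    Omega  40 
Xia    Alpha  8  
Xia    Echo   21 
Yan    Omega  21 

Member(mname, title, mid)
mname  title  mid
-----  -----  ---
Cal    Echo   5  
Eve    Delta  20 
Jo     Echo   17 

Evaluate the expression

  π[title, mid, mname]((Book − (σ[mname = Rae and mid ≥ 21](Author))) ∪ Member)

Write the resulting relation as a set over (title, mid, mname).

{(Alpha, 18, Hal), (Alpha, 36, Fay), (Argo, 18, Eve), (Delta, 20, Eve), (Echo, 17, Jo), (Echo, 5, Cal), (Echo, 5, Rae), (Gamma, 17, Ada), (Helix, 16, Zed), (Helix, 39, Sam), (Vega, 7, Hal), (Vega, 7, Rae)}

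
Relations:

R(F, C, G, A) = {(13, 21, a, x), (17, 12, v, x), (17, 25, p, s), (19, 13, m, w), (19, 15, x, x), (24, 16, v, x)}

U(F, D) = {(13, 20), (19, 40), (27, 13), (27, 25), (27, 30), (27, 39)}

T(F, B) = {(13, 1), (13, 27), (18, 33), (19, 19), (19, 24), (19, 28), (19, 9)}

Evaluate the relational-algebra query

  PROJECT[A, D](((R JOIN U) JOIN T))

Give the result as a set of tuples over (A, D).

Natural join on F: {(13, 21, a, x, 20), (19, 13, m, w, 40), (19, 15, x, x, 40)}
Natural join on F: {(13, 21, a, x, 20, 1), (13, 21, a, x, 20, 27), (19, 13, m, w, 40, 19), (19, 13, m, w, 40, 24), (19, 13, m, w, 40, 28), (19, 13, m, w, 40, 9), (19, 15, x, x, 40, 19), (19, 15, x, x, 40, 24), (19, 15, x, x, 40, 28), (19, 15, x, x, 40, 9)}
Projecting to A, D (7 duplicate(s) eliminated): {(w, 40), (x, 20), (x, 40)}

{(w, 40), (x, 20), (x, 40)}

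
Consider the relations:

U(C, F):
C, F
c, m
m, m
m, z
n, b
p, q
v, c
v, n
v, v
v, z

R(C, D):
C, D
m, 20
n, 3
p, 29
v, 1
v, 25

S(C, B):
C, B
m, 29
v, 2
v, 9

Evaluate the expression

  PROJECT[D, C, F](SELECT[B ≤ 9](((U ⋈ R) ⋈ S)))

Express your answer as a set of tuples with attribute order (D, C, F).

{(1, v, c), (1, v, n), (1, v, v), (1, v, z), (25, v, c), (25, v, n), (25, v, v), (25, v, z)}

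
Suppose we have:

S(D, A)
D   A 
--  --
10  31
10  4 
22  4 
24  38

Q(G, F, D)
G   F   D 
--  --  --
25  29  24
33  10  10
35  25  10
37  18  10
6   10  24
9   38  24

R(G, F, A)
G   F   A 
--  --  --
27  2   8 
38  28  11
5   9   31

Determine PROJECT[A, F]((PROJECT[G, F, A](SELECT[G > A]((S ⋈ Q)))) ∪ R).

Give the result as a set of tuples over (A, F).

Joining S and Q on D yields {(10, 31, 33, 10), (10, 31, 35, 25), (10, 31, 37, 18), (10, 4, 33, 10), (10, 4, 35, 25), (10, 4, 37, 18), (24, 38, 25, 29), (24, 38, 6, 10), (24, 38, 9, 38)}.
Selection G > A: {(10, 31, 33, 10), (10, 31, 35, 25), (10, 31, 37, 18), (10, 4, 33, 10), (10, 4, 35, 25), (10, 4, 37, 18)}
Keep only column(s) G, F, A: {(33, 10, 31), (33, 10, 4), (35, 25, 31), (35, 25, 4), (37, 18, 31), (37, 18, 4)}
Union: {(33, 10, 31), (33, 10, 4), (35, 25, 31), (35, 25, 4), (37, 18, 31), (37, 18, 4)} with {(27, 2, 8), (38, 28, 11), (5, 9, 31)} → {(27, 2, 8), (33, 10, 31), (33, 10, 4), (35, 25, 31), (35, 25, 4), (37, 18, 31), (37, 18, 4), (38, 28, 11), (5, 9, 31)}
Keep only column(s) A, F: {(11, 28), (31, 10), (31, 18), (31, 25), (31, 9), (4, 10), (4, 18), (4, 25), (8, 2)}

{(11, 28), (31, 10), (31, 18), (31, 25), (31, 9), (4, 10), (4, 18), (4, 25), (8, 2)}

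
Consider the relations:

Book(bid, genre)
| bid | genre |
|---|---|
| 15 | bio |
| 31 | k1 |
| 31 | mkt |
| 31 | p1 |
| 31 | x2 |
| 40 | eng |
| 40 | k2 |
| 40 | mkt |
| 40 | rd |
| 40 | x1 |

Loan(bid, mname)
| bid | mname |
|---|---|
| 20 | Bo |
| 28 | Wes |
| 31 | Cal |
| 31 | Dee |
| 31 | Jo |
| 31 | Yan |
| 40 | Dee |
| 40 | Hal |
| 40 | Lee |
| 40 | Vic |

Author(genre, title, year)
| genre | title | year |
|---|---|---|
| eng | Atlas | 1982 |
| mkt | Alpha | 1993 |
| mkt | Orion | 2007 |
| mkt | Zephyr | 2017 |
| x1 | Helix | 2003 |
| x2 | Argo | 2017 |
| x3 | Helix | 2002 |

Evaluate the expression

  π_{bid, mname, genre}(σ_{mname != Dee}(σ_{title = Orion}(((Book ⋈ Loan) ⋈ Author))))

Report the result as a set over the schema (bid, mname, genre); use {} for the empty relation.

Joining Book and Loan on bid yields {(31, k1, Cal), (31, k1, Dee), (31, k1, Jo), (31, k1, Yan), (31, mkt, Cal), (31, mkt, Dee), (31, mkt, Jo), (31, mkt, Yan), (31, p1, Cal), (31, p1, Dee), (31, p1, Jo), (31, p1, Yan), (31, x2, Cal), (31, x2, Dee), (31, x2, Jo), (31, x2, Yan), (40, eng, Dee), (40, eng, Hal), (40, eng, Lee), (40, eng, Vic), (40, k2, Dee), (40, k2, Hal), (40, k2, Lee), (40, k2, Vic), (40, mkt, Dee), (40, mkt, Hal), (40, mkt, Lee), (40, mkt, Vic), (40, rd, Dee), (40, rd, Hal), (40, rd, Lee), (40, rd, Vic), (40, x1, Dee), (40, x1, Hal), (40, x1, Lee), (40, x1, Vic)}.
Joining (Book ⋈ Loan) and Author on genre yields {(31, mkt, Cal, Alpha, 1993), (31, mkt, Cal, Orion, 2007), (31, mkt, Cal, Zephyr, 2017), (31, mkt, Dee, Alpha, 1993), (31, mkt, Dee, Orion, 2007), (31, mkt, Dee, Zephyr, 2017), (31, mkt, Jo, Alpha, 1993), (31, mkt, Jo, Orion, 2007), (31, mkt, Jo, Zephyr, 2017), (31, mkt, Yan, Alpha, 1993), (31, mkt, Yan, Orion, 2007), (31, mkt, Yan, Zephyr, 2017), (31, x2, Cal, Argo, 2017), (31, x2, Dee, Argo, 2017), (31, x2, Jo, Argo, 2017), (31, x2, Yan, Argo, 2017), (40, eng, Dee, Atlas, 1982), (40, eng, Hal, Atlas, 1982), (40, eng, Lee, Atlas, 1982), (40, eng, Vic, Atlas, 1982), (40, mkt, Dee, Alpha, 1993), (40, mkt, Dee, Orion, 2007), (40, mkt, Dee, Zephyr, 2017), (40, mkt, Hal, Alpha, 1993), (40, mkt, Hal, Orion, 2007), (40, mkt, Hal, Zephyr, 2017), (40, mkt, Lee, Alpha, 1993), (40, mkt, Lee, Orion, 2007), (40, mkt, Lee, Zephyr, 2017), (40, mkt, Vic, Alpha, 1993), (40, mkt, Vic, Orion, 2007), (40, mkt, Vic, Zephyr, 2017), (40, x1, Dee, Helix, 2003), (40, x1, Hal, Helix, 2003), (40, x1, Lee, Helix, 2003), (40, x1, Vic, Helix, 2003)}.
σ[title = Orion]: keep tuples satisfying title = Orion → {(31, mkt, Cal, Orion, 2007), (31, mkt, Dee, Orion, 2007), (31, mkt, Jo, Orion, 2007), (31, mkt, Yan, Orion, 2007), (40, mkt, Dee, Orion, 2007), (40, mkt, Hal, Orion, 2007), (40, mkt, Lee, Orion, 2007), (40, mkt, Vic, Orion, 2007)}
σ[mname != Dee]: keep tuples satisfying mname != Dee → {(31, mkt, Cal, Orion, 2007), (31, mkt, Jo, Orion, 2007), (31, mkt, Yan, Orion, 2007), (40, mkt, Hal, Orion, 2007), (40, mkt, Lee, Orion, 2007), (40, mkt, Vic, Orion, 2007)}
Keep only column(s) bid, mname, genre: {(31, Cal, mkt), (31, Jo, mkt), (31, Yan, mkt), (40, Hal, mkt), (40, Lee, mkt), (40, Vic, mkt)}

{(31, Cal, mkt), (31, Jo, mkt), (31, Yan, mkt), (40, Hal, mkt), (40, Lee, mkt), (40, Vic, mkt)}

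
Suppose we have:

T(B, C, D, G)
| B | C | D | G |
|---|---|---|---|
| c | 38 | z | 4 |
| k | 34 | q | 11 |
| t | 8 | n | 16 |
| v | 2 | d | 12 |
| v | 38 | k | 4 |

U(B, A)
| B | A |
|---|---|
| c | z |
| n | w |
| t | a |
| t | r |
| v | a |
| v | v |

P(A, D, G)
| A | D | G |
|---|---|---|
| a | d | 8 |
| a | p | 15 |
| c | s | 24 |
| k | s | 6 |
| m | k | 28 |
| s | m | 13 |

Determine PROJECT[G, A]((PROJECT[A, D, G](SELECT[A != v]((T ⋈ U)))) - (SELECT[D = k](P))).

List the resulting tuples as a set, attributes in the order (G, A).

{(12, a), (16, a), (16, r), (4, a), (4, z)}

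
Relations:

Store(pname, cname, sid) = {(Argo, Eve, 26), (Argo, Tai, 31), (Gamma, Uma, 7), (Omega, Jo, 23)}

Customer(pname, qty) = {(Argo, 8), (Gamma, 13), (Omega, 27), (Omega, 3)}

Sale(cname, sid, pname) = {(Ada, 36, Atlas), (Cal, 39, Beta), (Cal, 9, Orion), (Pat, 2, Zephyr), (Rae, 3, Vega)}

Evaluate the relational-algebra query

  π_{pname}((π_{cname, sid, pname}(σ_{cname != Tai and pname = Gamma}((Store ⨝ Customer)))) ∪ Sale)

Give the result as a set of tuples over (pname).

{Atlas, Beta, Gamma, Orion, Vega, Zephyr}

Store ⋈ Customer (natural join on pname): {(Argo, Eve, 26, 8), (Argo, Tai, 31, 8), (Gamma, Uma, 7, 13), (Omega, Jo, 23, 27), (Omega, Jo, 23, 3)}
Filtering on cname != Tai and pname = Gamma leaves {(Gamma, Uma, 7, 13)}.
Projecting to cname, sid, pname: {(Uma, 7, Gamma)}
Set union of the two operands is {(Ada, 36, Atlas), (Cal, 39, Beta), (Cal, 9, Orion), (Pat, 2, Zephyr), (Rae, 3, Vega), (Uma, 7, Gamma)}.
Projecting to pname: {Atlas, Beta, Gamma, Orion, Vega, Zephyr}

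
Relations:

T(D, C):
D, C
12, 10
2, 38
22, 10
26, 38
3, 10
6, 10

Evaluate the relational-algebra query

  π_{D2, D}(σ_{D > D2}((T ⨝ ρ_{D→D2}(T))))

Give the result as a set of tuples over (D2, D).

{(12, 22), (2, 26), (3, 12), (3, 22), (3, 6), (6, 12), (6, 22)}

ρ[D→D2]: schema becomes (D2, C); tuples unchanged.
T ⋈ ρ_{D→D2}(T) (natural join on C): {(12, 10, 12), (12, 10, 22), (12, 10, 3), (12, 10, 6), (2, 38, 2), (2, 38, 26), (22, 10, 12), (22, 10, 22), (22, 10, 3), (22, 10, 6), (26, 38, 2), (26, 38, 26), (3, 10, 12), (3, 10, 22), (3, 10, 3), (3, 10, 6), (6, 10, 12), (6, 10, 22), (6, 10, 3), (6, 10, 6)}
Apply σ_{D > D2}; surviving tuples: {(12, 10, 3), (12, 10, 6), (22, 10, 12), (22, 10, 3), (22, 10, 6), (26, 38, 2), (6, 10, 3)}
π[D2, D]: project onto (D2, D) → {(12, 22), (2, 26), (3, 12), (3, 22), (3, 6), (6, 12), (6, 22)}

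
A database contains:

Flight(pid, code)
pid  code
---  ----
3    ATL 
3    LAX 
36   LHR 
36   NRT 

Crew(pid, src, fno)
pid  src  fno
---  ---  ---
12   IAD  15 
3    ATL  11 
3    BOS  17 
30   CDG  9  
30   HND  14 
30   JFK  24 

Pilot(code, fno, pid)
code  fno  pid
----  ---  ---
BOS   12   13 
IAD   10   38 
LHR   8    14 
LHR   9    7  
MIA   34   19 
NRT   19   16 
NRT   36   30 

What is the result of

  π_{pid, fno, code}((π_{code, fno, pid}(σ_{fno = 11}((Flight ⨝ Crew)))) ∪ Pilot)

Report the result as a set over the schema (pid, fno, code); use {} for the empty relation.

{(13, 12, BOS), (14, 8, LHR), (16, 19, NRT), (19, 34, MIA), (3, 11, ATL), (3, 11, LAX), (30, 36, NRT), (38, 10, IAD), (7, 9, LHR)}

Natural join on pid: {(3, ATL, ATL, 11), (3, ATL, BOS, 17), (3, LAX, ATL, 11), (3, LAX, BOS, 17)}
Apply σ_{fno = 11}; surviving tuples: {(3, ATL, ATL, 11), (3, LAX, ATL, 11)}
π_{code, fno, pid} gives {(ATL, 11, 3), (LAX, 11, 3)}.
Set union of the two operands is {(ATL, 11, 3), (BOS, 12, 13), (IAD, 10, 38), (LAX, 11, 3), (LHR, 8, 14), (LHR, 9, 7), (MIA, 34, 19), (NRT, 19, 16), (NRT, 36, 30)}.
π_{pid, fno, code} gives {(13, 12, BOS), (14, 8, LHR), (16, 19, NRT), (19, 34, MIA), (3, 11, ATL), (3, 11, LAX), (30, 36, NRT), (38, 10, IAD), (7, 9, LHR)}.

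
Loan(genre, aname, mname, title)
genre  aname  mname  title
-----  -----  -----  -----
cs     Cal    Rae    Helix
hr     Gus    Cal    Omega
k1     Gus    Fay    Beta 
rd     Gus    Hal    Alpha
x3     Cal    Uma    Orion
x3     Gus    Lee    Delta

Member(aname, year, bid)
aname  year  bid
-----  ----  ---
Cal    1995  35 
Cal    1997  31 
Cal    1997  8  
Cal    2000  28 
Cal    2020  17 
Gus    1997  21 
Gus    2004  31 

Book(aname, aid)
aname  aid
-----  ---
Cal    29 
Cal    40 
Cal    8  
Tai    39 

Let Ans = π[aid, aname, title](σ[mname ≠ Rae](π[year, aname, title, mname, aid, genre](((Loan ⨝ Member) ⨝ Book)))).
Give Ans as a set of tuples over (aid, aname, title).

{(29, Cal, Orion), (40, Cal, Orion), (8, Cal, Orion)}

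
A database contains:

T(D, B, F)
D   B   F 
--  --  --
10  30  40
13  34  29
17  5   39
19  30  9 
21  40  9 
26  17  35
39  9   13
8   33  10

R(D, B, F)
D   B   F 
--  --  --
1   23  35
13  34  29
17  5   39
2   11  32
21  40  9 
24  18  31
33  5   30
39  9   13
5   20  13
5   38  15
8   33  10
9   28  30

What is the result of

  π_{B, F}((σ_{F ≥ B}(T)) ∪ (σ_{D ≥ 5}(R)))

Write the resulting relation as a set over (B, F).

{(17, 35), (18, 31), (20, 13), (28, 30), (30, 40), (33, 10), (34, 29), (38, 15), (40, 9), (5, 30), (5, 39), (9, 13)}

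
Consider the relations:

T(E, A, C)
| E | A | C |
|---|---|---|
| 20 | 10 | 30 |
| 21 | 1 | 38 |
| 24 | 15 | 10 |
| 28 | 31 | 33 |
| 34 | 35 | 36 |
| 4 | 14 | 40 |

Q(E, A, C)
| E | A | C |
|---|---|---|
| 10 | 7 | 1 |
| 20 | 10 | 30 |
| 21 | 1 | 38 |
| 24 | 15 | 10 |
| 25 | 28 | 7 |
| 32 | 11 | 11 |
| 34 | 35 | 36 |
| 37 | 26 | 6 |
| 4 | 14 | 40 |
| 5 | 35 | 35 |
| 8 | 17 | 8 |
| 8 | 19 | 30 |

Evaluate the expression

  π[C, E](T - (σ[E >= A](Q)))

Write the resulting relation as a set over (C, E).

Selection E >= A: {(10, 7, 1), (20, 10, 30), (21, 1, 38), (24, 15, 10), (32, 11, 11), (37, 26, 6)}
Difference: {(20, 10, 30), (21, 1, 38), (24, 15, 10), (28, 31, 33), (34, 35, 36), (4, 14, 40)} with {(10, 7, 1), (20, 10, 30), (21, 1, 38), (24, 15, 10), (32, 11, 11), (37, 26, 6)} → {(28, 31, 33), (34, 35, 36), (4, 14, 40)}
π[C, E]: project onto (C, E) → {(33, 28), (36, 34), (40, 4)}

{(33, 28), (36, 34), (40, 4)}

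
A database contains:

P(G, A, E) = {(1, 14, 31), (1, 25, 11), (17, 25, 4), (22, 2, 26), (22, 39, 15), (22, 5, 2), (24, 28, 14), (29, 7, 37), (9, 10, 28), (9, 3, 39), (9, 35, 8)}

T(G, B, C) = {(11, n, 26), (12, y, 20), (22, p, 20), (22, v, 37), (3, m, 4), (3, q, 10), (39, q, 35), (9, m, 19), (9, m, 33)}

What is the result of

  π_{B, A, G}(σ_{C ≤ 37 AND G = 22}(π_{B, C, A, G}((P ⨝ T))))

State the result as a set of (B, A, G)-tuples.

{(p, 2, 22), (p, 39, 22), (p, 5, 22), (v, 2, 22), (v, 39, 22), (v, 5, 22)}

Natural join on G: {(22, 2, 26, p, 20), (22, 2, 26, v, 37), (22, 39, 15, p, 20), (22, 39, 15, v, 37), (22, 5, 2, p, 20), (22, 5, 2, v, 37), (9, 10, 28, m, 19), (9, 10, 28, m, 33), (9, 3, 39, m, 19), (9, 3, 39, m, 33), (9, 35, 8, m, 19), (9, 35, 8, m, 33)}
Keep only column(s) B, C, A, G: {(m, 19, 10, 9), (m, 19, 3, 9), (m, 19, 35, 9), (m, 33, 10, 9), (m, 33, 3, 9), (m, 33, 35, 9), (p, 20, 2, 22), (p, 20, 39, 22), (p, 20, 5, 22), (v, 37, 2, 22), (v, 37, 39, 22), (v, 37, 5, 22)}
Selection C ≤ 37 AND G = 22: {(p, 20, 2, 22), (p, 20, 39, 22), (p, 20, 5, 22), (v, 37, 2, 22), (v, 37, 39, 22), (v, 37, 5, 22)}
Keep only column(s) B, A, G: {(p, 2, 22), (p, 39, 22), (p, 5, 22), (v, 2, 22), (v, 39, 22), (v, 5, 22)}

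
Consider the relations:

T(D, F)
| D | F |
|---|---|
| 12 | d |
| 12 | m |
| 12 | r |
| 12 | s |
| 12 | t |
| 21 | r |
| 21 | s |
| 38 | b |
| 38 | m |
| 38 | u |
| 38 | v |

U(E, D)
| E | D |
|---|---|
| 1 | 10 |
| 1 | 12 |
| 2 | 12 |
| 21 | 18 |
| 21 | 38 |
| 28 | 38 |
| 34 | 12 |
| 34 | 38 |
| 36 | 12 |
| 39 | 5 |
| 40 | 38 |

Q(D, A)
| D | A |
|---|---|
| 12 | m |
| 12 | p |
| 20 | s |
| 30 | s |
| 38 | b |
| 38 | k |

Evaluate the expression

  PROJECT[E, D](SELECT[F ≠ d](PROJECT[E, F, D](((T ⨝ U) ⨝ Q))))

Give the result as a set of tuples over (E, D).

T ⋈ U (natural join on D): {(12, d, 1), (12, d, 2), (12, d, 34), (12, d, 36), (12, m, 1), (12, m, 2), (12, m, 34), (12, m, 36), (12, r, 1), (12, r, 2), (12, r, 34), (12, r, 36), (12, s, 1), (12, s, 2), (12, s, 34), (12, s, 36), (12, t, 1), (12, t, 2), (12, t, 34), (12, t, 36), (38, b, 21), (38, b, 28), (38, b, 34), (38, b, 40), (38, m, 21), (38, m, 28), (38, m, 34), (38, m, 40), (38, u, 21), (38, u, 28), (38, u, 34), (38, u, 40), (38, v, 21), (38, v, 28), (38, v, 34), (38, v, 40)}
(T ⨝ U) ⋈ Q (natural join on D): {(12, d, 1, m), (12, d, 1, p), (12, d, 2, m), (12, d, 2, p), (12, d, 34, m), (12, d, 34, p), (12, d, 36, m), (12, d, 36, p), (12, m, 1, m), (12, m, 1, p), (12, m, 2, m), (12, m, 2, p), (12, m, 34, m), (12, m, 34, p), (12, m, 36, m), (12, m, 36, p), (12, r, 1, m), (12, r, 1, p), (12, r, 2, m), (12, r, 2, p), (12, r, 34, m), (12, r, 34, p), (12, r, 36, m), (12, r, 36, p), (12, s, 1, m), (12, s, 1, p), (12, s, 2, m), (12, s, 2, p), (12, s, 34, m), (12, s, 34, p), (12, s, 36, m), (12, s, 36, p), (12, t, 1, m), (12, t, 1, p), (12, t, 2, m), (12, t, 2, p), (12, t, 34, m), (12, t, 34, p), (12, t, 36, m), (12, t, 36, p), (38, b, 21, b), (38, b, 21, k), (38, b, 28, b), (38, b, 28, k), (38, b, 34, b), (38, b, 34, k), (38, b, 40, b), (38, b, 40, k), (38, m, 21, b), (38, m, 21, k), (38, m, 28, b), (38, m, 28, k), (38, m, 34, b), (38, m, 34, k), (38, m, 40, b), (38, m, 40, k), (38, u, 21, b), (38, u, 21, k), (38, u, 28, b), (38, u, 28, k), (38, u, 34, b), (38, u, 34, k), (38, u, 40, b), (38, u, 40, k), (38, v, 21, b), (38, v, 21, k), (38, v, 28, b), (38, v, 28, k), (38, v, 34, b), (38, v, 34, k), (38, v, 40, b), (38, v, 40, k)}
π_{E, F, D} gives {(1, d, 12), (1, m, 12), (1, r, 12), (1, s, 12), (1, t, 12), (2, d, 12), (2, m, 12), (2, r, 12), (2, s, 12), (2, t, 12), (21, b, 38), (21, m, 38), (21, u, 38), (21, v, 38), (28, b, 38), (28, m, 38), (28, u, 38), (28, v, 38), (34, b, 38), (34, d, 12), (34, m, 12), (34, m, 38), (34, r, 12), (34, s, 12), (34, t, 12), (34, u, 38), (34, v, 38), (36, d, 12), (36, m, 12), (36, r, 12), (36, s, 12), (36, t, 12), (40, b, 38), (40, m, 38), (40, u, 38), (40, v, 38)} (36 duplicate(s) eliminated).
Apply σ_{F ≠ d}; surviving tuples: {(1, m, 12), (1, r, 12), (1, s, 12), (1, t, 12), (2, m, 12), (2, r, 12), (2, s, 12), (2, t, 12), (21, b, 38), (21, m, 38), (21, u, 38), (21, v, 38), (28, b, 38), (28, m, 38), (28, u, 38), (28, v, 38), (34, b, 38), (34, m, 12), (34, m, 38), (34, r, 12), (34, s, 12), (34, t, 12), (34, u, 38), (34, v, 38), (36, m, 12), (36, r, 12), (36, s, 12), (36, t, 12), (40, b, 38), (40, m, 38), (40, u, 38), (40, v, 38)}
π_{E, D} gives {(1, 12), (2, 12), (21, 38), (28, 38), (34, 12), (34, 38), (36, 12), (40, 38)} (24 duplicate(s) eliminated).

{(1, 12), (2, 12), (21, 38), (28, 38), (34, 12), (34, 38), (36, 12), (40, 38)}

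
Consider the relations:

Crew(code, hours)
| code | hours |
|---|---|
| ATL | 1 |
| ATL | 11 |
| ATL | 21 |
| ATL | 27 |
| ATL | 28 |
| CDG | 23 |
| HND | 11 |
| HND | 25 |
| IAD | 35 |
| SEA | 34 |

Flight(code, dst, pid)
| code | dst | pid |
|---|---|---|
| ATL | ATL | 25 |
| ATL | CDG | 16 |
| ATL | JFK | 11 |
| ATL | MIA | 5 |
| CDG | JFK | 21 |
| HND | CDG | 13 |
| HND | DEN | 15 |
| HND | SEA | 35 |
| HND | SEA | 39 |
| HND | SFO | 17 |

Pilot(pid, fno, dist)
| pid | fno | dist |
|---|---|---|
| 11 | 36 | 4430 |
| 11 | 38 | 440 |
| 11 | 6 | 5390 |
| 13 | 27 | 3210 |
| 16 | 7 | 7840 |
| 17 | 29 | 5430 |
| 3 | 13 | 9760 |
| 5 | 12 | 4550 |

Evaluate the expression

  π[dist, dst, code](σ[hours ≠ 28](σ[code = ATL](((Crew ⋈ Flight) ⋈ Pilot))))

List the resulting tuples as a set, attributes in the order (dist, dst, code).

Natural join on code: {(ATL, 1, ATL, 25), (ATL, 1, CDG, 16), (ATL, 1, JFK, 11), (ATL, 1, MIA, 5), (ATL, 11, ATL, 25), (ATL, 11, CDG, 16), (ATL, 11, JFK, 11), (ATL, 11, MIA, 5), (ATL, 21, ATL, 25), (ATL, 21, CDG, 16), (ATL, 21, JFK, 11), (ATL, 21, MIA, 5), (ATL, 27, ATL, 25), (ATL, 27, CDG, 16), (ATL, 27, JFK, 11), (ATL, 27, MIA, 5), (ATL, 28, ATL, 25), (ATL, 28, CDG, 16), (ATL, 28, JFK, 11), (ATL, 28, MIA, 5), (CDG, 23, JFK, 21), (HND, 11, CDG, 13), (HND, 11, DEN, 15), (HND, 11, SEA, 35), (HND, 11, SEA, 39), (HND, 11, SFO, 17), (HND, 25, CDG, 13), (HND, 25, DEN, 15), (HND, 25, SEA, 35), (HND, 25, SEA, 39), (HND, 25, SFO, 17)}
Natural join on pid: {(ATL, 1, CDG, 16, 7, 7840), (ATL, 1, JFK, 11, 36, 4430), (ATL, 1, JFK, 11, 38, 440), (ATL, 1, JFK, 11, 6, 5390), (ATL, 1, MIA, 5, 12, 4550), (ATL, 11, CDG, 16, 7, 7840), (ATL, 11, JFK, 11, 36, 4430), (ATL, 11, JFK, 11, 38, 440), (ATL, 11, JFK, 11, 6, 5390), (ATL, 11, MIA, 5, 12, 4550), (ATL, 21, CDG, 16, 7, 7840), (ATL, 21, JFK, 11, 36, 4430), (ATL, 21, JFK, 11, 38, 440), (ATL, 21, JFK, 11, 6, 5390), (ATL, 21, MIA, 5, 12, 4550), (ATL, 27, CDG, 16, 7, 7840), (ATL, 27, JFK, 11, 36, 4430), (ATL, 27, JFK, 11, 38, 440), (ATL, 27, JFK, 11, 6, 5390), (ATL, 27, MIA, 5, 12, 4550), (ATL, 28, CDG, 16, 7, 7840), (ATL, 28, JFK, 11, 36, 4430), (ATL, 28, JFK, 11, 38, 440), (ATL, 28, JFK, 11, 6, 5390), (ATL, 28, MIA, 5, 12, 4550), (HND, 11, CDG, 13, 27, 3210), (HND, 11, SFO, 17, 29, 5430), (HND, 25, CDG, 13, 27, 3210), (HND, 25, SFO, 17, 29, 5430)}
σ[code = ATL]: keep tuples satisfying code = ATL → {(ATL, 1, CDG, 16, 7, 7840), (ATL, 1, JFK, 11, 36, 4430), (ATL, 1, JFK, 11, 38, 440), (ATL, 1, JFK, 11, 6, 5390), (ATL, 1, MIA, 5, 12, 4550), (ATL, 11, CDG, 16, 7, 7840), (ATL, 11, JFK, 11, 36, 4430), (ATL, 11, JFK, 11, 38, 440), (ATL, 11, JFK, 11, 6, 5390), (ATL, 11, MIA, 5, 12, 4550), (ATL, 21, CDG, 16, 7, 7840), (ATL, 21, JFK, 11, 36, 4430), (ATL, 21, JFK, 11, 38, 440), (ATL, 21, JFK, 11, 6, 5390), (ATL, 21, MIA, 5, 12, 4550), (ATL, 27, CDG, 16, 7, 7840), (ATL, 27, JFK, 11, 36, 4430), (ATL, 27, JFK, 11, 38, 440), (ATL, 27, JFK, 11, 6, 5390), (ATL, 27, MIA, 5, 12, 4550), (ATL, 28, CDG, 16, 7, 7840), (ATL, 28, JFK, 11, 36, 4430), (ATL, 28, JFK, 11, 38, 440), (ATL, 28, JFK, 11, 6, 5390), (ATL, 28, MIA, 5, 12, 4550)}
σ[hours ≠ 28]: keep tuples satisfying hours ≠ 28 → {(ATL, 1, CDG, 16, 7, 7840), (ATL, 1, JFK, 11, 36, 4430), (ATL, 1, JFK, 11, 38, 440), (ATL, 1, JFK, 11, 6, 5390), (ATL, 1, MIA, 5, 12, 4550), (ATL, 11, CDG, 16, 7, 7840), (ATL, 11, JFK, 11, 36, 4430), (ATL, 11, JFK, 11, 38, 440), (ATL, 11, JFK, 11, 6, 5390), (ATL, 11, MIA, 5, 12, 4550), (ATL, 21, CDG, 16, 7, 7840), (ATL, 21, JFK, 11, 36, 4430), (ATL, 21, JFK, 11, 38, 440), (ATL, 21, JFK, 11, 6, 5390), (ATL, 21, MIA, 5, 12, 4550), (ATL, 27, CDG, 16, 7, 7840), (ATL, 27, JFK, 11, 36, 4430), (ATL, 27, JFK, 11, 38, 440), (ATL, 27, JFK, 11, 6, 5390), (ATL, 27, MIA, 5, 12, 4550)}
π_{dist, dst, code} gives {(440, JFK, ATL), (4430, JFK, ATL), (4550, MIA, ATL), (5390, JFK, ATL), (7840, CDG, ATL)} (15 duplicate(s) eliminated).

{(440, JFK, ATL), (4430, JFK, ATL), (4550, MIA, ATL), (5390, JFK, ATL), (7840, CDG, ATL)}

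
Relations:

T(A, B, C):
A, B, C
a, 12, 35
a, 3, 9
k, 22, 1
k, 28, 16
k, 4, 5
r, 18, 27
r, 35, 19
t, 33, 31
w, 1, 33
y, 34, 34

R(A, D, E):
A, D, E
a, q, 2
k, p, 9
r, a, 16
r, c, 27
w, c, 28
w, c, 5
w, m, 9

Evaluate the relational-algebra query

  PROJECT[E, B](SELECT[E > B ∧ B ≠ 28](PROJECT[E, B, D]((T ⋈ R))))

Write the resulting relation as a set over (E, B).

Natural join on A: {(a, 12, 35, q, 2), (a, 3, 9, q, 2), (k, 22, 1, p, 9), (k, 28, 16, p, 9), (k, 4, 5, p, 9), (r, 18, 27, a, 16), (r, 18, 27, c, 27), (r, 35, 19, a, 16), (r, 35, 19, c, 27), (w, 1, 33, c, 28), (w, 1, 33, c, 5), (w, 1, 33, m, 9)}
Projecting to E, B, D: {(16, 18, a), (16, 35, a), (2, 12, q), (2, 3, q), (27, 18, c), (27, 35, c), (28, 1, c), (5, 1, c), (9, 1, m), (9, 22, p), (9, 28, p), (9, 4, p)}
Selection E > B ∧ B ≠ 28: {(27, 18, c), (28, 1, c), (5, 1, c), (9, 1, m), (9, 4, p)}
Projecting to E, B: {(27, 18), (28, 1), (5, 1), (9, 1), (9, 4)}

{(27, 18), (28, 1), (5, 1), (9, 1), (9, 4)}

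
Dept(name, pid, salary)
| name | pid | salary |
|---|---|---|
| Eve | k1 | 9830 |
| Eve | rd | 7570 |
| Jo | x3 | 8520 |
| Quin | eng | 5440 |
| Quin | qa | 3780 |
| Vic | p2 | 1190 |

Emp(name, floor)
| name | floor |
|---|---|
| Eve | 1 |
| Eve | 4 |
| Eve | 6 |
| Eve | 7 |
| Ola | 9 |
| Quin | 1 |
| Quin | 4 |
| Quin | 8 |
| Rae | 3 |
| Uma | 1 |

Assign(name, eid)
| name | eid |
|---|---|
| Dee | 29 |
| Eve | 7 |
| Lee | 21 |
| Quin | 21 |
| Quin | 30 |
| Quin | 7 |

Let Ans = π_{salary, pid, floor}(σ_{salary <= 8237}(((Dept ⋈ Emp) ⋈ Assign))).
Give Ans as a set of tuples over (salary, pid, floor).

Natural join on name: {(Eve, k1, 9830, 1), (Eve, k1, 9830, 4), (Eve, k1, 9830, 6), (Eve, k1, 9830, 7), (Eve, rd, 7570, 1), (Eve, rd, 7570, 4), (Eve, rd, 7570, 6), (Eve, rd, 7570, 7), (Quin, eng, 5440, 1), (Quin, eng, 5440, 4), (Quin, eng, 5440, 8), (Quin, qa, 3780, 1), (Quin, qa, 3780, 4), (Quin, qa, 3780, 8)}
Natural join on name: {(Eve, k1, 9830, 1, 7), (Eve, k1, 9830, 4, 7), (Eve, k1, 9830, 6, 7), (Eve, k1, 9830, 7, 7), (Eve, rd, 7570, 1, 7), (Eve, rd, 7570, 4, 7), (Eve, rd, 7570, 6, 7), (Eve, rd, 7570, 7, 7), (Quin, eng, 5440, 1, 21), (Quin, eng, 5440, 1, 30), (Quin, eng, 5440, 1, 7), (Quin, eng, 5440, 4, 21), (Quin, eng, 5440, 4, 30), (Quin, eng, 5440, 4, 7), (Quin, eng, 5440, 8, 21), (Quin, eng, 5440, 8, 30), (Quin, eng, 5440, 8, 7), (Quin, qa, 3780, 1, 21), (Quin, qa, 3780, 1, 30), (Quin, qa, 3780, 1, 7), (Quin, qa, 3780, 4, 21), (Quin, qa, 3780, 4, 30), (Quin, qa, 3780, 4, 7), (Quin, qa, 3780, 8, 21), (Quin, qa, 3780, 8, 30), (Quin, qa, 3780, 8, 7)}
σ[salary <= 8237]: keep tuples satisfying salary <= 8237 → {(Eve, rd, 7570, 1, 7), (Eve, rd, 7570, 4, 7), (Eve, rd, 7570, 6, 7), (Eve, rd, 7570, 7, 7), (Quin, eng, 5440, 1, 21), (Quin, eng, 5440, 1, 30), (Quin, eng, 5440, 1, 7), (Quin, eng, 5440, 4, 21), (Quin, eng, 5440, 4, 30), (Quin, eng, 5440, 4, 7), (Quin, eng, 5440, 8, 21), (Quin, eng, 5440, 8, 30), (Quin, eng, 5440, 8, 7), (Quin, qa, 3780, 1, 21), (Quin, qa, 3780, 1, 30), (Quin, qa, 3780, 1, 7), (Quin, qa, 3780, 4, 21), (Quin, qa, 3780, 4, 30), (Quin, qa, 3780, 4, 7), (Quin, qa, 3780, 8, 21), (Quin, qa, 3780, 8, 30), (Quin, qa, 3780, 8, 7)}
Projecting to salary, pid, floor (12 duplicate(s) eliminated): {(3780, qa, 1), (3780, qa, 4), (3780, qa, 8), (5440, eng, 1), (5440, eng, 4), (5440, eng, 8), (7570, rd, 1), (7570, rd, 4), (7570, rd, 6), (7570, rd, 7)}

{(3780, qa, 1), (3780, qa, 4), (3780, qa, 8), (5440, eng, 1), (5440, eng, 4), (5440, eng, 8), (7570, rd, 1), (7570, rd, 4), (7570, rd, 6), (7570, rd, 7)}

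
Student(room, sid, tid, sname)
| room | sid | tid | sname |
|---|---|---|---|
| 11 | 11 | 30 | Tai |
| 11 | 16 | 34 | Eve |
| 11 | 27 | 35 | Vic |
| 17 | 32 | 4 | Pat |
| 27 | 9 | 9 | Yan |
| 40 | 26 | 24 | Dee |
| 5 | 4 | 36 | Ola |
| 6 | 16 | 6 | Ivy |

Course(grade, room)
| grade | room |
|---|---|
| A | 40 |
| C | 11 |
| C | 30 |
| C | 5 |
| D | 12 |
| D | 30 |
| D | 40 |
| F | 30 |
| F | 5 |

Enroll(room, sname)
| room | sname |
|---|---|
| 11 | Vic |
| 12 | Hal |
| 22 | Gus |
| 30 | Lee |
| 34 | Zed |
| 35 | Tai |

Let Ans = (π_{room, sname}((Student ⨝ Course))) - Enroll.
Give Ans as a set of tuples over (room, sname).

{(11, Eve), (11, Tai), (40, Dee), (5, Ola)}

Natural join on room: {(11, 11, 30, Tai, C), (11, 16, 34, Eve, C), (11, 27, 35, Vic, C), (40, 26, 24, Dee, A), (40, 26, 24, Dee, D), (5, 4, 36, Ola, C), (5, 4, 36, Ola, F)}
Keep only column(s) room, sname (2 duplicate(s) eliminated): {(11, Eve), (11, Tai), (11, Vic), (40, Dee), (5, Ola)}
Taking the difference: {(11, Eve), (11, Tai), (40, Dee), (5, Ola)}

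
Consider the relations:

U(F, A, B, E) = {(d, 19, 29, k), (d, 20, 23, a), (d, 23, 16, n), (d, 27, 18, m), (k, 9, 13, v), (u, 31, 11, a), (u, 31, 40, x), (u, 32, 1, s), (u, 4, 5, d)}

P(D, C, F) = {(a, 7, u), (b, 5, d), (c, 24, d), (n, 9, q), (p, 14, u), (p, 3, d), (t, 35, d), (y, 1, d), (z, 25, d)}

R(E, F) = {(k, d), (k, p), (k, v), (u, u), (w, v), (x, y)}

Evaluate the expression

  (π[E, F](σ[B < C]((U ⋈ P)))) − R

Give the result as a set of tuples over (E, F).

{(a, d), (a, u), (d, u), (m, d), (n, d), (s, u)}

Joining U and P on F yields {(d, 19, 29, k, b, 5), (d, 19, 29, k, c, 24), (d, 19, 29, k, p, 3), (d, 19, 29, k, t, 35), (d, 19, 29, k, y, 1), (d, 19, 29, k, z, 25), (d, 20, 23, a, b, 5), (d, 20, 23, a, c, 24), (d, 20, 23, a, p, 3), (d, 20, 23, a, t, 35), (d, 20, 23, a, y, 1), (d, 20, 23, a, z, 25), (d, 23, 16, n, b, 5), (d, 23, 16, n, c, 24), (d, 23, 16, n, p, 3), (d, 23, 16, n, t, 35), (d, 23, 16, n, y, 1), (d, 23, 16, n, z, 25), (d, 27, 18, m, b, 5), (d, 27, 18, m, c, 24), (d, 27, 18, m, p, 3), (d, 27, 18, m, t, 35), (d, 27, 18, m, y, 1), (d, 27, 18, m, z, 25), (u, 31, 11, a, a, 7), (u, 31, 11, a, p, 14), (u, 31, 40, x, a, 7), (u, 31, 40, x, p, 14), (u, 32, 1, s, a, 7), (u, 32, 1, s, p, 14), (u, 4, 5, d, a, 7), (u, 4, 5, d, p, 14)}.
Apply σ_{B < C}; surviving tuples: {(d, 19, 29, k, t, 35), (d, 20, 23, a, c, 24), (d, 20, 23, a, t, 35), (d, 20, 23, a, z, 25), (d, 23, 16, n, c, 24), (d, 23, 16, n, t, 35), (d, 23, 16, n, z, 25), (d, 27, 18, m, c, 24), (d, 27, 18, m, t, 35), (d, 27, 18, m, z, 25), (u, 31, 11, a, p, 14), (u, 32, 1, s, a, 7), (u, 32, 1, s, p, 14), (u, 4, 5, d, a, 7), (u, 4, 5, d, p, 14)}
π[E, F]: project onto (E, F) (8 duplicate(s) eliminated) → {(a, d), (a, u), (d, u), (k, d), (m, d), (n, d), (s, u)}
Difference: {(a, d), (a, u), (d, u), (k, d), (m, d), (n, d), (s, u)} with {(k, d), (k, p), (k, v), (u, u), (w, v), (x, y)} → {(a, d), (a, u), (d, u), (m, d), (n, d), (s, u)}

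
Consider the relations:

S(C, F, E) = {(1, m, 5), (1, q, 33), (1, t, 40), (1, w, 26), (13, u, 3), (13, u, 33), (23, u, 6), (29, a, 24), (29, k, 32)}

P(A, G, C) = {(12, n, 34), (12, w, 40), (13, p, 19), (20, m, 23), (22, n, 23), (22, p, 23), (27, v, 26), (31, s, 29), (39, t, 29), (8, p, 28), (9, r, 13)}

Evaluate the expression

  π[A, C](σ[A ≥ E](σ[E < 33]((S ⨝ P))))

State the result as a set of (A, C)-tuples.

{(20, 23), (22, 23), (31, 29), (39, 29), (9, 13)}

S ⋈ P (natural join on C): {(13, u, 3, 9, r), (13, u, 33, 9, r), (23, u, 6, 20, m), (23, u, 6, 22, n), (23, u, 6, 22, p), (29, a, 24, 31, s), (29, a, 24, 39, t), (29, k, 32, 31, s), (29, k, 32, 39, t)}
Apply σ_{E < 33}; surviving tuples: {(13, u, 3, 9, r), (23, u, 6, 20, m), (23, u, 6, 22, n), (23, u, 6, 22, p), (29, a, 24, 31, s), (29, a, 24, 39, t), (29, k, 32, 31, s), (29, k, 32, 39, t)}
Apply σ_{A ≥ E}; surviving tuples: {(13, u, 3, 9, r), (23, u, 6, 20, m), (23, u, 6, 22, n), (23, u, 6, 22, p), (29, a, 24, 31, s), (29, a, 24, 39, t), (29, k, 32, 39, t)}
Projecting to A, C (2 duplicate(s) eliminated): {(20, 23), (22, 23), (31, 29), (39, 29), (9, 13)}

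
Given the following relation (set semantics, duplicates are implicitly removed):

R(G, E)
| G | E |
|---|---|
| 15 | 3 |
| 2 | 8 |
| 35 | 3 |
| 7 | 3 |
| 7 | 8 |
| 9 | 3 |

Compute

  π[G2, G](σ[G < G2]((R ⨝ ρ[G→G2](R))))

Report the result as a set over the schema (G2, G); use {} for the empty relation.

ρ[G→G2]: schema becomes (G2, E); tuples unchanged.
Natural join on E: {(15, 3, 15), (15, 3, 35), (15, 3, 7), (15, 3, 9), (2, 8, 2), (2, 8, 7), (35, 3, 15), (35, 3, 35), (35, 3, 7), (35, 3, 9), (7, 3, 15), (7, 3, 35), (7, 3, 7), (7, 3, 9), (7, 8, 2), (7, 8, 7), (9, 3, 15), (9, 3, 35), (9, 3, 7), (9, 3, 9)}
Filtering on G < G2 leaves {(15, 3, 35), (2, 8, 7), (7, 3, 15), (7, 3, 35), (7, 3, 9), (9, 3, 15), (9, 3, 35)}.
π[G2, G]: project onto (G2, G) → {(15, 7), (15, 9), (35, 15), (35, 7), (35, 9), (7, 2), (9, 7)}

{(15, 7), (15, 9), (35, 15), (35, 7), (35, 9), (7, 2), (9, 7)}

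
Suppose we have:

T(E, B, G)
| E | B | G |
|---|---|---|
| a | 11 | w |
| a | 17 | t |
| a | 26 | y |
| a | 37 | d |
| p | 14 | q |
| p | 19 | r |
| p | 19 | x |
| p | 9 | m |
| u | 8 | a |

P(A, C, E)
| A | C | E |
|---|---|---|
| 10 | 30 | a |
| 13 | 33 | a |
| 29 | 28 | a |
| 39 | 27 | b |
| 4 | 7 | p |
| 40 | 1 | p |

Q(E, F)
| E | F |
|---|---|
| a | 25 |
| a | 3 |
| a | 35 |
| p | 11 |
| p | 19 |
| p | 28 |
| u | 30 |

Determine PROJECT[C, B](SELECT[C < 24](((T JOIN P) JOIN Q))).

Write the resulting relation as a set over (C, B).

{(1, 14), (1, 19), (1, 9), (7, 14), (7, 19), (7, 9)}

Natural join on E: {(a, 11, w, 10, 30), (a, 11, w, 13, 33), (a, 11, w, 29, 28), (a, 17, t, 10, 30), (a, 17, t, 13, 33), (a, 17, t, 29, 28), (a, 26, y, 10, 30), (a, 26, y, 13, 33), (a, 26, y, 29, 28), (a, 37, d, 10, 30), (a, 37, d, 13, 33), (a, 37, d, 29, 28), (p, 14, q, 4, 7), (p, 14, q, 40, 1), (p, 19, r, 4, 7), (p, 19, r, 40, 1), (p, 19, x, 4, 7), (p, 19, x, 40, 1), (p, 9, m, 4, 7), (p, 9, m, 40, 1)}
Natural join on E: {(a, 11, w, 10, 30, 25), (a, 11, w, 10, 30, 3), (a, 11, w, 10, 30, 35), (a, 11, w, 13, 33, 25), (a, 11, w, 13, 33, 3), (a, 11, w, 13, 33, 35), (a, 11, w, 29, 28, 25), (a, 11, w, 29, 28, 3), (a, 11, w, 29, 28, 35), (a, 17, t, 10, 30, 25), (a, 17, t, 10, 30, 3), (a, 17, t, 10, 30, 35), (a, 17, t, 13, 33, 25), (a, 17, t, 13, 33, 3), (a, 17, t, 13, 33, 35), (a, 17, t, 29, 28, 25), (a, 17, t, 29, 28, 3), (a, 17, t, 29, 28, 35), (a, 26, y, 10, 30, 25), (a, 26, y, 10, 30, 3), (a, 26, y, 10, 30, 35), (a, 26, y, 13, 33, 25), (a, 26, y, 13, 33, 3), (a, 26, y, 13, 33, 35), (a, 26, y, 29, 28, 25), (a, 26, y, 29, 28, 3), (a, 26, y, 29, 28, 35), (a, 37, d, 10, 30, 25), (a, 37, d, 10, 30, 3), (a, 37, d, 10, 30, 35), (a, 37, d, 13, 33, 25), (a, 37, d, 13, 33, 3), (a, 37, d, 13, 33, 35), (a, 37, d, 29, 28, 25), (a, 37, d, 29, 28, 3), (a, 37, d, 29, 28, 35), (p, 14, q, 4, 7, 11), (p, 14, q, 4, 7, 19), (p, 14, q, 4, 7, 28), (p, 14, q, 40, 1, 11), (p, 14, q, 40, 1, 19), (p, 14, q, 40, 1, 28), (p, 19, r, 4, 7, 11), (p, 19, r, 4, 7, 19), (p, 19, r, 4, 7, 28), (p, 19, r, 40, 1, 11), (p, 19, r, 40, 1, 19), (p, 19, r, 40, 1, 28), (p, 19, x, 4, 7, 11), (p, 19, x, 4, 7, 19), (p, 19, x, 4, 7, 28), (p, 19, x, 40, 1, 11), (p, 19, x, 40, 1, 19), (p, 19, x, 40, 1, 28), (p, 9, m, 4, 7, 11), (p, 9, m, 4, 7, 19), (p, 9, m, 4, 7, 28), (p, 9, m, 40, 1, 11), (p, 9, m, 40, 1, 19), (p, 9, m, 40, 1, 28)}
σ[C < 24]: keep tuples satisfying C < 24 → {(p, 14, q, 4, 7, 11), (p, 14, q, 4, 7, 19), (p, 14, q, 4, 7, 28), (p, 14, q, 40, 1, 11), (p, 14, q, 40, 1, 19), (p, 14, q, 40, 1, 28), (p, 19, r, 4, 7, 11), (p, 19, r, 4, 7, 19), (p, 19, r, 4, 7, 28), (p, 19, r, 40, 1, 11), (p, 19, r, 40, 1, 19), (p, 19, r, 40, 1, 28), (p, 19, x, 4, 7, 11), (p, 19, x, 4, 7, 19), (p, 19, x, 4, 7, 28), (p, 19, x, 40, 1, 11), (p, 19, x, 40, 1, 19), (p, 19, x, 40, 1, 28), (p, 9, m, 4, 7, 11), (p, 9, m, 4, 7, 19), (p, 9, m, 4, 7, 28), (p, 9, m, 40, 1, 11), (p, 9, m, 40, 1, 19), (p, 9, m, 40, 1, 28)}
π_{C, B} gives {(1, 14), (1, 19), (1, 9), (7, 14), (7, 19), (7, 9)} (18 duplicate(s) eliminated).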